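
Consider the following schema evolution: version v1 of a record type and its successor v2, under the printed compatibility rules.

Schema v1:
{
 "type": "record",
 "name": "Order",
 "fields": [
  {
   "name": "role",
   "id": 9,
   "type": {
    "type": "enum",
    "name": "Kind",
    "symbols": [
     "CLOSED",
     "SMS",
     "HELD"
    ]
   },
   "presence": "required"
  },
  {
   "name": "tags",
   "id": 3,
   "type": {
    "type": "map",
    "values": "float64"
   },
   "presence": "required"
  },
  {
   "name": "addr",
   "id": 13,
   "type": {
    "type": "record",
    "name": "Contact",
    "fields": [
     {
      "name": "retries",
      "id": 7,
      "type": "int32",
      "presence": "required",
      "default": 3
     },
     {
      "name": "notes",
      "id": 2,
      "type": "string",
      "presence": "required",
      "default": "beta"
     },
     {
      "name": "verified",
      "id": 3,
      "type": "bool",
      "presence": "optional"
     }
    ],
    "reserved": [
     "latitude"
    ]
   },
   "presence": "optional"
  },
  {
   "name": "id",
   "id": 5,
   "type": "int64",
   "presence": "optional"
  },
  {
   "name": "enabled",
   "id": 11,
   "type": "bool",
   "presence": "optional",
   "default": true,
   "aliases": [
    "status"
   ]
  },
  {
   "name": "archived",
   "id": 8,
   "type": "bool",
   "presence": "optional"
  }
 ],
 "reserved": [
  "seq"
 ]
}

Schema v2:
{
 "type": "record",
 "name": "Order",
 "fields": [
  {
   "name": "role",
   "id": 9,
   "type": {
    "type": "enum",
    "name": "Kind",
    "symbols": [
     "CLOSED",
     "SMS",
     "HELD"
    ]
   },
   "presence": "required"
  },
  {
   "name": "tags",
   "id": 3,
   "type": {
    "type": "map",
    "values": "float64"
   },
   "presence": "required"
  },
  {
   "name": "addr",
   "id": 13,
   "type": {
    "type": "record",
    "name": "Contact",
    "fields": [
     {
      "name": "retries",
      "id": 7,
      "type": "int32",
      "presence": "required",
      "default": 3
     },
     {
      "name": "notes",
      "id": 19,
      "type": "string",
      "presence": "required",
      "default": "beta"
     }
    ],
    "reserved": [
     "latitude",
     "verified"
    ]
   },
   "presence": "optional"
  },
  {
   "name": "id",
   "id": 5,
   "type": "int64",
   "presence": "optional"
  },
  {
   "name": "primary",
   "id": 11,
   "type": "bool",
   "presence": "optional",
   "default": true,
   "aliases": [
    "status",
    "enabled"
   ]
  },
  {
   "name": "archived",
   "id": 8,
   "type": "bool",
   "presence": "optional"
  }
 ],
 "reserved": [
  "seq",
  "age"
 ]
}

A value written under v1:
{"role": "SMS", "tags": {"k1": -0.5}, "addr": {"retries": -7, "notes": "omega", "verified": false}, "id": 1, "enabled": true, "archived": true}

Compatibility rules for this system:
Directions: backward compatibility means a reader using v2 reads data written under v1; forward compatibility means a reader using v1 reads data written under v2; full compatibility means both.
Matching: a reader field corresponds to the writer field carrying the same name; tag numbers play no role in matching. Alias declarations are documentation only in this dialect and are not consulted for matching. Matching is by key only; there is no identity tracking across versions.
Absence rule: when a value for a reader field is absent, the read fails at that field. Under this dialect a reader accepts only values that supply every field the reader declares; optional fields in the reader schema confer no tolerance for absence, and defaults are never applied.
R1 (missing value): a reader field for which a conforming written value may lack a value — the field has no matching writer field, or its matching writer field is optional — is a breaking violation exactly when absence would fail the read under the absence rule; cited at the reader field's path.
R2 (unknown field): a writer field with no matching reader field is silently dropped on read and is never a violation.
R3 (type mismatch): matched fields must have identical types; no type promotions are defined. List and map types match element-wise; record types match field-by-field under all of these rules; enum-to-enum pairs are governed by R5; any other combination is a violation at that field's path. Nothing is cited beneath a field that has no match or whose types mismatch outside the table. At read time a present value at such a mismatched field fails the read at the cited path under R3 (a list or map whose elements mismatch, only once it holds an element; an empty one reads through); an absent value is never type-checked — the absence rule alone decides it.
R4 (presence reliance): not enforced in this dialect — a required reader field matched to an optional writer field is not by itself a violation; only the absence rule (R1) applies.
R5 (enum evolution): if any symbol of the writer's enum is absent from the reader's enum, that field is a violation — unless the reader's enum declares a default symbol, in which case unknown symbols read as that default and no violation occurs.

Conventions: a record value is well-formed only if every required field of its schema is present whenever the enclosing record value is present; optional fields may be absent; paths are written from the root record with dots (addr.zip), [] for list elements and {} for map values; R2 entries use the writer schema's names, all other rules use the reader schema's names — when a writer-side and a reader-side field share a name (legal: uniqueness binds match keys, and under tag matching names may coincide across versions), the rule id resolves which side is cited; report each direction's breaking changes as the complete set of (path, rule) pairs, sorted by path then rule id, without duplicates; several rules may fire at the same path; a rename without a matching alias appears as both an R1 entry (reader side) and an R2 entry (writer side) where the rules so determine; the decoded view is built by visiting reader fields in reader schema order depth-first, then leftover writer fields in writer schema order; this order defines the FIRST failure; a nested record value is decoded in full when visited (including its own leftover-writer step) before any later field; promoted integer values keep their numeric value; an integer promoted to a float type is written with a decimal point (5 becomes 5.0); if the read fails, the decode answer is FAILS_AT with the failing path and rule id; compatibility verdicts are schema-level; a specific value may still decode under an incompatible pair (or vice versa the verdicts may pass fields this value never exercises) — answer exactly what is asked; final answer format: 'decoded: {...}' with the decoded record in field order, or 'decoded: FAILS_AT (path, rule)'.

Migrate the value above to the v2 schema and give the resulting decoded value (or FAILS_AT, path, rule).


decoded: FAILS_AT (primary, R1)

in Order below, arrows point writer -> reader
decoding the Order value with the v2 reader:
  role := "SMS"
  tags := {"k1": -0.5}
  addr.retries := -7
  addr.notes := "omega"
  writer addr.verified: unmatched, discarded
  id := 1
  read fails at primary under R1 (no fill)
  => FAILS_AT (primary, R1)
ruling out the remaining Order differences:
  removed field verified from record Contact (its key "verified" joins the reserved list) -> a verdict-level change on Order — the shown value reads the same
  field notes in record Contact: tag 2 changed to 19 -> no rule fires on it and the decoded Order view is identical with or without it


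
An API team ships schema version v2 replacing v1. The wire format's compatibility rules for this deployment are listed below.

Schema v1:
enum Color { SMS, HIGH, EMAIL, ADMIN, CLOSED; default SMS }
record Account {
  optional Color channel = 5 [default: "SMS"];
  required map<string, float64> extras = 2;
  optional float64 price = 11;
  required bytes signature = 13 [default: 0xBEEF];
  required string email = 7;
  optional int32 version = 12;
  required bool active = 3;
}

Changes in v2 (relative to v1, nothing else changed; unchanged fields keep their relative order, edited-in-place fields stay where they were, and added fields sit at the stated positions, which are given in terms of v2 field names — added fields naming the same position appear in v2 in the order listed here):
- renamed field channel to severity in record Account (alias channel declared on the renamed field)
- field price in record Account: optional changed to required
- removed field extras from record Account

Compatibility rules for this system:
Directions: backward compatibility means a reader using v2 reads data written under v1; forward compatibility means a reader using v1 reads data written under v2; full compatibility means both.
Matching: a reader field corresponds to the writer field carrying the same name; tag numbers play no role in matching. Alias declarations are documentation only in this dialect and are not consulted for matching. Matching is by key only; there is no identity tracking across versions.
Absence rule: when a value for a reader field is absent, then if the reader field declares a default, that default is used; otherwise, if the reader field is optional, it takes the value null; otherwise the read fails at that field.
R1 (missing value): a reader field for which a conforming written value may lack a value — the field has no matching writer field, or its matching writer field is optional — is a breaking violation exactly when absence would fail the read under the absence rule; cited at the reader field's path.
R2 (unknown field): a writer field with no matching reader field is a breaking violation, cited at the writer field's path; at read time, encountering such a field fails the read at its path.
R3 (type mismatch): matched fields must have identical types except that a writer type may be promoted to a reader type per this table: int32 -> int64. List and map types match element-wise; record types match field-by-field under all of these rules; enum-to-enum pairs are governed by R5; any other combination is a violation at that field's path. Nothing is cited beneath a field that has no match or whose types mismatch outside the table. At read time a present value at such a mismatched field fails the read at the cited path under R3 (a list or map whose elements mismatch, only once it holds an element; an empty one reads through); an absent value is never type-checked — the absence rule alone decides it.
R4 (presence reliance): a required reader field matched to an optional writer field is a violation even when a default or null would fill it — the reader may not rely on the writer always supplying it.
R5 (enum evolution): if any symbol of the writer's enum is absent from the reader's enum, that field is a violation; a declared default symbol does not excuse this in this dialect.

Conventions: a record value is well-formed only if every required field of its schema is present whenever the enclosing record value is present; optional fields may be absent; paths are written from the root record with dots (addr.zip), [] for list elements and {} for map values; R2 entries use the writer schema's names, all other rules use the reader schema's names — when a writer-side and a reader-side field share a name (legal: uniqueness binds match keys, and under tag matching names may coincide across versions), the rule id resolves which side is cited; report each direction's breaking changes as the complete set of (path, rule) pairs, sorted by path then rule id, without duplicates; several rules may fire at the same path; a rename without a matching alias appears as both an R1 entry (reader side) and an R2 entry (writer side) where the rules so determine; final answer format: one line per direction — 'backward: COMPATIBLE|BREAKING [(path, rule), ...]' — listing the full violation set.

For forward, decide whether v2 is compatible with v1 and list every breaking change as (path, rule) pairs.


the writer's type comes first in each Account pair
checking forward for Account: reader v1 against writer v2:
  channel: no writer match
  extras: no writer match
  price <- price (float64 -> float64, writer required)
  signature <- signature (bytes -> bytes, writer required)
  email <- email (string -> string, writer required)
  version <- version (int32 -> int32, writer optional)
  active <- active (bool -> bool, writer required)
  writer field severity has no reader counterpart
  breaking: (extras, R1)
  breaking: (severity, R2)
  => forward verdict for Account: BREAKING, 2 violation(s)
ruling out the remaining Account differences:
  field price in record Account: optional changed to required -> affects backward compatibility only, which is not asked

forward: BREAKING [(extras, R1), (severity, R2)]


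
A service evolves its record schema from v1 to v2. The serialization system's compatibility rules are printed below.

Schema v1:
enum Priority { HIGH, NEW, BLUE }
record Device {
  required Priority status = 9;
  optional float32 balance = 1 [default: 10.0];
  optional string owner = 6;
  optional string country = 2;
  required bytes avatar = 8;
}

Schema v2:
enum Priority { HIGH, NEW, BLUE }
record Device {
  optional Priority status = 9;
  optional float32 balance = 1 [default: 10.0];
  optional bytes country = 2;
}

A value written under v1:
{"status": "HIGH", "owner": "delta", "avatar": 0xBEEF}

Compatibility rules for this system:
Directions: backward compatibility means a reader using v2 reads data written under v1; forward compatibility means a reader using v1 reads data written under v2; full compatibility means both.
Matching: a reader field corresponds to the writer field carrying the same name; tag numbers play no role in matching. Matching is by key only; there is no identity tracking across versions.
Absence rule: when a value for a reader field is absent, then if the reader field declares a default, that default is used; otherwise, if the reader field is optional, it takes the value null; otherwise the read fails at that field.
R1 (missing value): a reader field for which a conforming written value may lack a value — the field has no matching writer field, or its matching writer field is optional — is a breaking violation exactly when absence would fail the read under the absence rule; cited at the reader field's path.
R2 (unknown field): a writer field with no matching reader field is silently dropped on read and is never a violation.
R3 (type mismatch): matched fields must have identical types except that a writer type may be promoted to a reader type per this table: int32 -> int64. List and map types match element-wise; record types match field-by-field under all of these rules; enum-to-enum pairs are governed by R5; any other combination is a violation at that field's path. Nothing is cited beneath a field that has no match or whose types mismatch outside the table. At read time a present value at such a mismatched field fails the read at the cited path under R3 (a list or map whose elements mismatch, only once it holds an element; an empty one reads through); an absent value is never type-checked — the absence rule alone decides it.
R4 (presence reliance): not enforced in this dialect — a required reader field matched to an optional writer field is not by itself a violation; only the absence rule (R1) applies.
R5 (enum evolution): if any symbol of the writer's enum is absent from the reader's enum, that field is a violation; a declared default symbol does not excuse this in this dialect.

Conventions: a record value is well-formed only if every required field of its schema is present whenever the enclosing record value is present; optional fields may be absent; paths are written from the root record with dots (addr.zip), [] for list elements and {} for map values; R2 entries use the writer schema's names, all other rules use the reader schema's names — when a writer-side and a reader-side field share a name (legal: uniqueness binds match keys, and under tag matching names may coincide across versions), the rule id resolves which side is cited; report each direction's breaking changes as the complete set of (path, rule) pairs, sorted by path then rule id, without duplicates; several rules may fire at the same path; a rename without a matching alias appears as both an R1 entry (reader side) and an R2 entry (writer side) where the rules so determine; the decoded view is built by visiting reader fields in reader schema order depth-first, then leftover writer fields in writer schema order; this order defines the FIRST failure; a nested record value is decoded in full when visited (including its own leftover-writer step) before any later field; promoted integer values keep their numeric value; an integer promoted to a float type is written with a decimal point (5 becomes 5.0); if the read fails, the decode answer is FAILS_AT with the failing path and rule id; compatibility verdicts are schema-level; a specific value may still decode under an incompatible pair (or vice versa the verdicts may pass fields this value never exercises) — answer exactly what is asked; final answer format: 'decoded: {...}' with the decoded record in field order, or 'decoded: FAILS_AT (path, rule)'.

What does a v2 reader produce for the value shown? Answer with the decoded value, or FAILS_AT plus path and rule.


the writer's type comes first in each Device pair
migrating the Device value to v2:
  status := "HIGH"
  balance := 10.0 (no value, default fills)
  country := null (not supplied -> null)
  writer owner: unmatched, discarded
  writer avatar: unmatched, discarded
  => decoded: {"status": "HIGH", "balance": 10.0, "country": null}
diffs on Device not affecting the asked answer:
  field country in record Device: type string changed to bytes -> schema-level compatibility only; this Device value's decode is unchanged
  field status in record Device: required changed to optional -> schema-level compatibility only; this Device value's decode is unchanged

decoded: {"status": "HIGH", "balance": 10.0, "country": null}


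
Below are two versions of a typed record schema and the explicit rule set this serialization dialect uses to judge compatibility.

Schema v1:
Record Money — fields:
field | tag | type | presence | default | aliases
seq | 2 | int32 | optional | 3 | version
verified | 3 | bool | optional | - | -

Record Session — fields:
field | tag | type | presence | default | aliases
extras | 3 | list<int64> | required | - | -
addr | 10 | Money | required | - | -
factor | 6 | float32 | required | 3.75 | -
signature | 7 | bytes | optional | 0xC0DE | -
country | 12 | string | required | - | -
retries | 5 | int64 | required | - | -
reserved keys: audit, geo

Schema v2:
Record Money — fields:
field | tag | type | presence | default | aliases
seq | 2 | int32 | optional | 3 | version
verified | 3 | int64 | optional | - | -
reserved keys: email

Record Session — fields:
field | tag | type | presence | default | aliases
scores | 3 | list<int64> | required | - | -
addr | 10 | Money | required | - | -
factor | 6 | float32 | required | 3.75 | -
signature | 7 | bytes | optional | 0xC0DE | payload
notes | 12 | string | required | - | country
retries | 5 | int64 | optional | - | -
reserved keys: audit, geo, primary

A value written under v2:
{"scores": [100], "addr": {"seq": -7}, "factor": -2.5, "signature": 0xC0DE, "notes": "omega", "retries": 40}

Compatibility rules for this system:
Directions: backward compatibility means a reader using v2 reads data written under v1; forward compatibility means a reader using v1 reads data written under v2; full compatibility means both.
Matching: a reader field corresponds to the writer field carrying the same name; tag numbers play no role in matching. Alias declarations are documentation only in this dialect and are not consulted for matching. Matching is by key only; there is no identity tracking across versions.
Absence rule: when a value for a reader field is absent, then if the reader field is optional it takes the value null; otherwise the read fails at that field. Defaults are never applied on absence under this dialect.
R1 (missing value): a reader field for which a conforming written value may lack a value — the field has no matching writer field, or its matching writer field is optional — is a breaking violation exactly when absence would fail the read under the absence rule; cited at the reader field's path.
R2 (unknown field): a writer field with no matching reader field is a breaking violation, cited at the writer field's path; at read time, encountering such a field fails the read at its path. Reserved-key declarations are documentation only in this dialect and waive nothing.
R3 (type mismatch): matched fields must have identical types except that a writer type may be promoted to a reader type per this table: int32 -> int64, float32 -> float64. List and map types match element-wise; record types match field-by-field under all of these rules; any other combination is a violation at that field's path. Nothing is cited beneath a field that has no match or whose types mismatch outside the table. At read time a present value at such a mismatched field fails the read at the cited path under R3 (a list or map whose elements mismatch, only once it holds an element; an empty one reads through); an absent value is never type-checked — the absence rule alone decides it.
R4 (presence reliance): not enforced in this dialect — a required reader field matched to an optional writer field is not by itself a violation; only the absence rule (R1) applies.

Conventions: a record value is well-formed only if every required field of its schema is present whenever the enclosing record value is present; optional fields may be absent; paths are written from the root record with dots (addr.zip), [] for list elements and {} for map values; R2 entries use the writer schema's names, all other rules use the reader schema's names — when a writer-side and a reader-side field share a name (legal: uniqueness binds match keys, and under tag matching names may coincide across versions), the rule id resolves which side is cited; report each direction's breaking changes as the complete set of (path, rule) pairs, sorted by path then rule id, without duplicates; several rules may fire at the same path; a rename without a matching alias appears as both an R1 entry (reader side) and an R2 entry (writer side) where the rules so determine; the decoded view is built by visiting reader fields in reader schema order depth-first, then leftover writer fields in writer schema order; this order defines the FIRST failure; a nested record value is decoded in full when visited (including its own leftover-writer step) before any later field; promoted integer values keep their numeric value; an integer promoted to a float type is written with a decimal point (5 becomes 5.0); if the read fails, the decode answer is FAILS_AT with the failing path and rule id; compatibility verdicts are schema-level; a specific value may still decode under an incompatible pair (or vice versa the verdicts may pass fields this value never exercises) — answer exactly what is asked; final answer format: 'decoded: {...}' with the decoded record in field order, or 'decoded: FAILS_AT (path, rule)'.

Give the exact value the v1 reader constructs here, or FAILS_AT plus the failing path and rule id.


each type pair in Session: writer, then reader
decoding the Session value with the v1 reader:
  read fails at extras under R1 (no fill)
  => FAILS_AT (extras, R1)
the other Session changes do not affect what is asked:
  renamed field country to notes in record Session (alias country declared on the renamed field) -> affects the rule determinations only; this particular Session value decodes identically
  field retries in record Session: required changed to optional -> affects the rule determinations only; this particular Session value decodes identically
  field verified in record Money: type bool changed to int64 -> affects the rule determinations only; this particular Session value decodes identically

decoded: FAILS_AT (extras, R1)


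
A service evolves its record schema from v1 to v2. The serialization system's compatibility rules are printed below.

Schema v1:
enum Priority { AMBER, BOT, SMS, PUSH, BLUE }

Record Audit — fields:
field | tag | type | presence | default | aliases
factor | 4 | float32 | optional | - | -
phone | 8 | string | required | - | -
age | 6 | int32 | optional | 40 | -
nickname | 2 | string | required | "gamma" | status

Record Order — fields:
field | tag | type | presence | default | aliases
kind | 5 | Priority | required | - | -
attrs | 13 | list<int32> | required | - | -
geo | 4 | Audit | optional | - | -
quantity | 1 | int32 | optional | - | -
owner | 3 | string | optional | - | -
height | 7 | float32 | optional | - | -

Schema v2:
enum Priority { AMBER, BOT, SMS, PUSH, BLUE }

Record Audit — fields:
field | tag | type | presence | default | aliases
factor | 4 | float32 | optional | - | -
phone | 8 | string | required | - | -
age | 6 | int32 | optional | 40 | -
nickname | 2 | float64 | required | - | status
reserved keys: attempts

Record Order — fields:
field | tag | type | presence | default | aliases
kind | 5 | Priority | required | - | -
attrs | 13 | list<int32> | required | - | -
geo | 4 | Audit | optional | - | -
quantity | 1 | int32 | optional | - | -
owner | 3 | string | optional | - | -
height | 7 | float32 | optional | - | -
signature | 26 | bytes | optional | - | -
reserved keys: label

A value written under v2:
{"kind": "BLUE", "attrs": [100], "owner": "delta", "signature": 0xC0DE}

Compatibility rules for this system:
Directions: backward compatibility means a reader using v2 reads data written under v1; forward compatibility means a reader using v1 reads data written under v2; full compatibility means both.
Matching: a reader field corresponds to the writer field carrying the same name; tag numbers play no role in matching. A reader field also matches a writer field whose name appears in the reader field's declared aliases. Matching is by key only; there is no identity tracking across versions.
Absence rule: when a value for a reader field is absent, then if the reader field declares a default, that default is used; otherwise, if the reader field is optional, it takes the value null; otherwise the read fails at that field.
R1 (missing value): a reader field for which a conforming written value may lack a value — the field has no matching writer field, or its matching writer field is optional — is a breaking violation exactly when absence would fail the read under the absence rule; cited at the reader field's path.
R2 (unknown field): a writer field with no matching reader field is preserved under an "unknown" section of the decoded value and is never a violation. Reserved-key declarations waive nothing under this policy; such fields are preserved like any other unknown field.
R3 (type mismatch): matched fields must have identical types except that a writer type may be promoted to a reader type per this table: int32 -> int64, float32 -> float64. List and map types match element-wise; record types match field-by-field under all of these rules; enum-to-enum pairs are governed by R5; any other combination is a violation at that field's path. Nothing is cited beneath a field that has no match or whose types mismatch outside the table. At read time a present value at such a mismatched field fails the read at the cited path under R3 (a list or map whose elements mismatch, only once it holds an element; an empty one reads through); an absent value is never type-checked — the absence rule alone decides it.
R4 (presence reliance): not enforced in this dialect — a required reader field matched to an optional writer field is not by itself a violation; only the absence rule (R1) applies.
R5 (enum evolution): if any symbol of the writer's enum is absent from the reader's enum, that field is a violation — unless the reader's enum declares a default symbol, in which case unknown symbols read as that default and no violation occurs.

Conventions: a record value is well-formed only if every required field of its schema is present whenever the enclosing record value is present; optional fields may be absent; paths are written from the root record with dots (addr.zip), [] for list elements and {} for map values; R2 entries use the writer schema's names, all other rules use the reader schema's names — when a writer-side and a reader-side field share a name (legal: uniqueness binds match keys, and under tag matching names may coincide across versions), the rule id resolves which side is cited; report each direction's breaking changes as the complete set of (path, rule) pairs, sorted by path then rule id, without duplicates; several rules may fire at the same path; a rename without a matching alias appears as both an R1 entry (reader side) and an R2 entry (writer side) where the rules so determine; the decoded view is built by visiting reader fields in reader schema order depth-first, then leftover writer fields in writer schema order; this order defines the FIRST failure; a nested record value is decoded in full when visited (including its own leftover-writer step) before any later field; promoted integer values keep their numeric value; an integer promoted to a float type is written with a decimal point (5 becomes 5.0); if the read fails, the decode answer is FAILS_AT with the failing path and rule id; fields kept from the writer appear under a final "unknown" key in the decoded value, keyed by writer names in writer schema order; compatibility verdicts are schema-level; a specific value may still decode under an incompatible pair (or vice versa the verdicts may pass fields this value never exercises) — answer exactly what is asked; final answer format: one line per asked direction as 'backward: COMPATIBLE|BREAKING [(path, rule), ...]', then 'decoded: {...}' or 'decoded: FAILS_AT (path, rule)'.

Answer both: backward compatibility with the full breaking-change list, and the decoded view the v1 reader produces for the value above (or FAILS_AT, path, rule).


backward: BREAKING [(geo.nickname, R3)]; decoded: {"kind": "BLUE", "attrs": [100], "geo": null, "quantity": null, "owner": "delta", "height": null, "unknown": {"signature": 0xC0DE}}

in Order below, arrows point writer -> reader
backward analysis of Order with v2 as reader and v1 as writer:
  writer required, Priority -> Priority: reader kind maps from writer kind
  writer required, list<int32> -> list<int32>: reader attrs maps from writer attrs
  writer optional, Audit -> Audit: reader geo maps from writer geo
  writer optional, int32 -> int32: reader quantity maps from writer quantity
  writer optional, string -> string: reader owner maps from writer owner
  writer optional, float32 -> float32: reader height maps from writer height
  no writer field matches reader signature
  writer optional, float32 -> float32: reader geo.factor maps from writer geo.factor
  writer required, string -> string: reader geo.phone maps from writer geo.phone
  writer optional, int32 -> int32: reader geo.age maps from writer geo.age
  writer required, string -> float64: reader geo.nickname maps from writer geo.nickname
  violation R3 at geo.nickname
  backward on Order therefore BREAKING (1)
decode walk for Order under reader schema v1:
  kind := "BLUE"
  attrs := [100]
  geo := null (not supplied -> null)
  quantity := null (not supplied -> null)
  owner := "delta"
  height := null (not supplied -> null)
  writer signature: kept under "unknown"
  => decoded: {"kind": "BLUE", "attrs": [100], "geo": null, "quantity": null, "owner": "delta", "height": null, "unknown": {"signature": 0xC0DE}}


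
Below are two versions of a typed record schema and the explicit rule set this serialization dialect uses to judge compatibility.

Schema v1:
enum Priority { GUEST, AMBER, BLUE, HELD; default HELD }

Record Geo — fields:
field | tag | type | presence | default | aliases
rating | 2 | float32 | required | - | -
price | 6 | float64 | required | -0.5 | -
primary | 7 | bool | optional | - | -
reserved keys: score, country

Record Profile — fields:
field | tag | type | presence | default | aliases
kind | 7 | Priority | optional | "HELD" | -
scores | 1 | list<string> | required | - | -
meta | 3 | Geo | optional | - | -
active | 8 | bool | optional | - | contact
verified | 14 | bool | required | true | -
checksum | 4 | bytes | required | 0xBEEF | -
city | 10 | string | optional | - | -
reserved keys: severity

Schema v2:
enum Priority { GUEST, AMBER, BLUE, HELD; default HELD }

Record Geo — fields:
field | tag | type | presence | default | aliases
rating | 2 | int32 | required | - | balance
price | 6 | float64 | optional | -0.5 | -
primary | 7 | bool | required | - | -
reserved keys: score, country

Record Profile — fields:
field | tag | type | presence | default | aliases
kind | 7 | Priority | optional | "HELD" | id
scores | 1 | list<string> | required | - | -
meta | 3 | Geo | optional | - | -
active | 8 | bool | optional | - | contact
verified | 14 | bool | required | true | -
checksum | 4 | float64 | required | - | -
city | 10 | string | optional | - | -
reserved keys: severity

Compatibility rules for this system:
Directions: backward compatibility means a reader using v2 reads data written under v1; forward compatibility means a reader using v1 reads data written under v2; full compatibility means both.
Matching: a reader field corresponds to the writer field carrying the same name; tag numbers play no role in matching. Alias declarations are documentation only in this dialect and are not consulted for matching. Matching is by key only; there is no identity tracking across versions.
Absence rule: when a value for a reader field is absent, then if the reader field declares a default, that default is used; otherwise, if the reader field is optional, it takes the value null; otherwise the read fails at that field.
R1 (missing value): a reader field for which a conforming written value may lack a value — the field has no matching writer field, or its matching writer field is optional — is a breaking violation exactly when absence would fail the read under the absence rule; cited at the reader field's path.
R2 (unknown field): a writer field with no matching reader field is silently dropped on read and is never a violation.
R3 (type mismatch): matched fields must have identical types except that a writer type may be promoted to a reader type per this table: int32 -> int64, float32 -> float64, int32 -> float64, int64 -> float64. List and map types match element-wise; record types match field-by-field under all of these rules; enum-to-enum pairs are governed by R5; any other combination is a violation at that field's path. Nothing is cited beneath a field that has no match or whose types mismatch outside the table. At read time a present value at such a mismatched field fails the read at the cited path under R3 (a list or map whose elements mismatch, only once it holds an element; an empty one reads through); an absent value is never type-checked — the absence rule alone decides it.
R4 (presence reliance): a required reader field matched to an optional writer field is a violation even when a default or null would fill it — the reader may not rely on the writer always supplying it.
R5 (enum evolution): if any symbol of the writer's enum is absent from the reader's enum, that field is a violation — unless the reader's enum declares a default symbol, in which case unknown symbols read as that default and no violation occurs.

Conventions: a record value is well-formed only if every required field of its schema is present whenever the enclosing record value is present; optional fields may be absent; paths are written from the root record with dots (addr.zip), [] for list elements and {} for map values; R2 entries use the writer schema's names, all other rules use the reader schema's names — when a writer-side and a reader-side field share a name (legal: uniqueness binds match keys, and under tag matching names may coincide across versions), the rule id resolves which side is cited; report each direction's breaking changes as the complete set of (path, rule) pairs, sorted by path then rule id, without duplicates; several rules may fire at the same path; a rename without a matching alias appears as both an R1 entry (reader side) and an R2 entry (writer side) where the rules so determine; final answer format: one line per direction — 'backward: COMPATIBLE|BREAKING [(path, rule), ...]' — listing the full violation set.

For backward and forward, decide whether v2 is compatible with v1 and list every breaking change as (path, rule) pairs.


backward: BREAKING [(checksum, R3), (meta.primary, R1), (meta.primary, R4), (meta.rating, R3)]; forward: BREAKING [(checksum, R3), (meta.price, R4), (meta.rating, R3)]

in Profile below, arrows point writer -> reader
checking backward for Profile: reader v2 against writer v1:
  kind: paired with writer kind (Priority -> Priority; writer optional)
  scores: paired with writer scores (list<string> -> list<string>; writer required)
  meta: paired with writer meta (Geo -> Geo; writer optional)
  active: paired with writer active (bool -> bool; writer optional)
  verified: paired with writer verified (bool -> bool; writer required)
  checksum: paired with writer checksum (bytes -> float64; writer required)
  city: paired with writer city (string -> string; writer optional)
  meta.rating: paired with writer meta.rating (float32 -> int32; writer required)
  meta.price: paired with writer meta.price (float64 -> float64; writer required)
  meta.primary: paired with writer meta.primary (bool -> bool; writer optional)
  violation R3 at checksum
  violation R1 at meta.primary
  violation R4 at meta.primary
  violation R3 at meta.rating
  => backward: BREAKING (4)
checking forward for Profile: reader v1 against writer v2:
  kind: paired with writer kind (Priority -> Priority; writer optional)
  scores: paired with writer scores (list<string> -> list<string>; writer required)
  meta: paired with writer meta (Geo -> Geo; writer optional)
  active: paired with writer active (bool -> bool; writer optional)
  verified: paired with writer verified (bool -> bool; writer required)
  checksum: paired with writer checksum (float64 -> bytes; writer required)
  city: paired with writer city (string -> string; writer optional)
  meta.rating: paired with writer meta.rating (int32 -> float32; writer required)
  meta.price: paired with writer meta.price (float64 -> float64; writer optional)
  meta.primary: paired with writer meta.primary (bool -> bool; writer required)
  violation R3 at checksum
  violation R4 at meta.price
  violation R3 at meta.rating
  => forward: BREAKING (3)


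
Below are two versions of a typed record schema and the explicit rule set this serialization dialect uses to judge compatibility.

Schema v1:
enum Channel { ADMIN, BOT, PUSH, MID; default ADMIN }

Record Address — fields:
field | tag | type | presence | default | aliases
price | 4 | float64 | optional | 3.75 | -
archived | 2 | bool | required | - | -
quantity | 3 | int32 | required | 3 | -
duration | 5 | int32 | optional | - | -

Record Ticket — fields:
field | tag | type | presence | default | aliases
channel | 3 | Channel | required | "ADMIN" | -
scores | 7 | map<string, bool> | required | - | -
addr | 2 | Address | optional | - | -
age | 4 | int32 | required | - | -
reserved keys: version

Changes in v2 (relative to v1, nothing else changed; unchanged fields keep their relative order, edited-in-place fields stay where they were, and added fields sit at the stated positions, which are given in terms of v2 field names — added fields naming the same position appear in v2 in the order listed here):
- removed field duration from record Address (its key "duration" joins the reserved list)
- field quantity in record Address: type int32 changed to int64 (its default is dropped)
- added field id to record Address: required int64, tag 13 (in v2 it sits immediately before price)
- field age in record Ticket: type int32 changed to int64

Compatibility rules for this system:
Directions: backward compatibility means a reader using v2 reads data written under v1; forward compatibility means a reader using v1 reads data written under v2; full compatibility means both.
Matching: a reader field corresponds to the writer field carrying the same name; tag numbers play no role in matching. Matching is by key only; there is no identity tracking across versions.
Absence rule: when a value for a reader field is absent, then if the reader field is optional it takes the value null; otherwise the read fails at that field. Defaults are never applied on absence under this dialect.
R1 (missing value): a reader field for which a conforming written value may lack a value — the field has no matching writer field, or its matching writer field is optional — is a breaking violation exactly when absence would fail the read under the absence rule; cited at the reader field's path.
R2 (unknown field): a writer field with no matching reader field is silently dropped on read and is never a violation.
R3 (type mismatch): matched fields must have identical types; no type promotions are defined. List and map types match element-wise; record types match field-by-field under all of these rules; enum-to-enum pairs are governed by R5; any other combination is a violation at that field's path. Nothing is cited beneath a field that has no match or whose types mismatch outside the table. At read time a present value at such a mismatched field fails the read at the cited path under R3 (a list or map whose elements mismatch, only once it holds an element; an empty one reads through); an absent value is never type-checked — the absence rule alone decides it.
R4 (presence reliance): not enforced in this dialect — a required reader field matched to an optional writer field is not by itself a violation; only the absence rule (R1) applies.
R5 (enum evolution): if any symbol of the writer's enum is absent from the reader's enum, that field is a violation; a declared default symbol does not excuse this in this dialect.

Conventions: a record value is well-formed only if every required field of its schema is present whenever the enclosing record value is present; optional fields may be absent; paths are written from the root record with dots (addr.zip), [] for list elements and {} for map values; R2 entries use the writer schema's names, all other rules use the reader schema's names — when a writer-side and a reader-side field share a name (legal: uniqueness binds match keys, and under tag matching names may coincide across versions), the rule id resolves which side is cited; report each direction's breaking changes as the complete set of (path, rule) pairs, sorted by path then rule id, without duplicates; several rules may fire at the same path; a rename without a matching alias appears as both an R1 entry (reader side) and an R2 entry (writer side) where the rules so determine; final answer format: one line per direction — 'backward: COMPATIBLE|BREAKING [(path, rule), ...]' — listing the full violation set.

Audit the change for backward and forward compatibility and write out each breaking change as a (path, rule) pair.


each type pair in Ticket: writer, then reader
backward on Ticket — v2 reading data written by v1:
  channel <- channel (Channel -> Channel, writer required)
  scores <- scores (map<string, bool> -> map<string, bool>, writer required)
  addr <- addr (Address -> Address, writer optional)
  age <- age (int32 -> int64, writer required)
  addr.id: no writer-side match
  addr.price <- addr.price (float64 -> float64, writer optional)
  addr.archived <- addr.archived (bool -> bool, writer required)
  addr.quantity <- addr.quantity (int32 -> int64, writer required)
  writer addr.duration: unknown to reader
  rule R1 violated at addr.id
  rule R3 violated at addr.quantity
  rule R3 violated at age
  => backward: BREAKING (3)
forward on Ticket — v1 reading data written by v2:
  channel <- channel (Channel -> Channel, writer required)
  scores <- scores (map<string, bool> -> map<string, bool>, writer required)
  addr <- addr (Address -> Address, writer optional)
  age <- age (int64 -> int32, writer required)
  addr.price <- addr.price (float64 -> float64, writer optional)
  addr.archived <- addr.archived (bool -> bool, writer required)
  addr.quantity <- addr.quantity (int64 -> int32, writer required)
  addr.duration: no writer-side match
  writer addr.id: unknown to reader
  rule R3 violated at addr.quantity
  rule R3 violated at age
  => forward: BREAKING (2)

backward: BREAKING [(addr.id, R1), (addr.quantity, R3), (age, R3)]; forward: BREAKING [(addr.quantity, R3), (age, R3)]
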